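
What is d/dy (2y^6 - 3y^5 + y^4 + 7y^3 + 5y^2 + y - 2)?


Apply the power rule term by term:
  d/dy(2y^6) = 12y^5
  d/dy(-3y^5) = -15y^4
  d/dy(y^4) = 4y^3
  d/dy(7y^3) = 21y^2
  d/dy(5y^2) = 10y
  d/dy(y) = 1
  d/dy(-2) = 0
p'(y) = 12y^5 - 15y^4 + 4y^3 + 21y^2 + 10y + 1


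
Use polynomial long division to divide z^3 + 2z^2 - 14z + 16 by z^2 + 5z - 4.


(z^3 + 2z^2 - 14z + 16) / (z^2 + 5z - 4)
Step 1: z * (z^2 + 5z - 4) = z^3 + 5z^2 - 4z; subtract.
Step 2: -3 * (z^2 + 5z - 4) = -3z^2 - 15z + 12; subtract.
Quotient: z - 3, Remainder: 5z + 4


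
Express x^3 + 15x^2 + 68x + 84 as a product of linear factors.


Try integer roots (divisors of 84). x=-2: p(-2)=0.
Divide out (x + 2): quotient is x^2 + 13x + 42.
Factor the quadratic: (x + 6)(x + 7)
Result: (x + 2)(x + 6)(x + 7)


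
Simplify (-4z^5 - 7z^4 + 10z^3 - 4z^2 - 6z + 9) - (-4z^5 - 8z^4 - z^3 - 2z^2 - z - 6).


Distribute the minus sign:
  (-4z^5 - 7z^4 + 10z^3 - 4z^2 - 6z + 9)
- (-4z^5 - 8z^4 - z^3 - 2z^2 - z - 6)
Negate second polynomial: 4z^5 + 8z^4 + z^3 + 2z^2 + z + 6
Add: z^4 + 11z^3 - 2z^2 - 5z + 15


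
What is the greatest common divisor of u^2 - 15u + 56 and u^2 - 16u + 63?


Factor each:
  u^2 - 15u + 56 = (u - 7)(u - 8)
  u^2 - 16u + 63 = (u - 7)(u - 9)
Common monic factor: u - 7


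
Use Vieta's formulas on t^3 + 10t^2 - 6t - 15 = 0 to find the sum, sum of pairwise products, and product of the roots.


Monic cubic t^3+bt^2+ct+d=0: sum=-b, pairwise sum=c, product=-d.
b=10, c=-6, d=-15
r1+r2+r3 = -10
r1r2+r1r3+r2r3 = -6
r1r2r3 = 15


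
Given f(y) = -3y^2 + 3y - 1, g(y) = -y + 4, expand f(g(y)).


Substitute g(y) into f:
f(g(y)) = -3*(-y + 4)^2 + 3*(-y + 4) + (-1)
(-y + 4)^2 = y^2 - 8y + 16
Expand and combine: -3y^2 + 21y - 37


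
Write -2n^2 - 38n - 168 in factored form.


Roots satisfy r1 + r2 = -b/a = -19 and r1*r2 = c/a = 84.
So r1 = -12, r2 = -7.
-2n^2 - 38n - 168 = -2(n - r1)(n - r2) = -2(n + 12)(n + 7)


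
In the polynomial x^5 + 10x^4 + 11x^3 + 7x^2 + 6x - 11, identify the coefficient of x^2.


Read off the coefficient of x^2: 7


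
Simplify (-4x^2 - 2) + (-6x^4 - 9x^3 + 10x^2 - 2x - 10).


Align terms by degree and add:
  -4x^2 - 2
  -6x^4 - 9x^3 + 10x^2 - 2x - 10
= -6x^4 - 9x^3 + 6x^2 - 2x - 12


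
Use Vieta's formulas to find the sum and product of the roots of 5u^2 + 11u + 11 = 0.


For au^2+bu+c=0: sum = -b/a, product = c/a.
a=5, b=11, c=11
Sum = -(11)/5 = -11/5
Product = (11)/5 = 11/5


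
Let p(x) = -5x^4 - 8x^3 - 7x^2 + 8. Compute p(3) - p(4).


p(3) = -676
p(4) = -1896
p(3) - p(4) = -676 + 1896 = 1220


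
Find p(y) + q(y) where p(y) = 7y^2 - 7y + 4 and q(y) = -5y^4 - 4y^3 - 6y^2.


Align terms by degree and add:
  7y^2 - 7y + 4
  -5y^4 - 4y^3 - 6y^2
= -5y^4 - 4y^3 + y^2 - 7y + 4


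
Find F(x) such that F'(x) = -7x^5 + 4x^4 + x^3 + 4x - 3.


Reverse power rule on each term:
  ∫ -7x^5 dx = -(7/6)x^6
  ∫ 4x^4 dx = (4/5)x^5
  ∫ x^3 dx = (1/4)x^4
  ∫ 4x dx = 2x^2
  ∫ -3 dx = -3x
F(x) = -(7/6)x^6 + (4/5)x^5 + (1/4)x^4 + 2x^2 - 3x + C


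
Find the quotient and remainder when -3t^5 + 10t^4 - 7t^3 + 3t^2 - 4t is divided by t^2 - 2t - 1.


(-3t^5 + 10t^4 - 7t^3 + 3t^2 - 4t) / (t^2 - 2t - 1)
Step 1: -3t^3 * (t^2 - 2t - 1) = -3t^5 + 6t^4 + 3t^3; subtract.
Step 2: 4t^2 * (t^2 - 2t - 1) = 4t^4 - 8t^3 - 4t^2; subtract.
Step 3: -2t * (t^2 - 2t - 1) = -2t^3 + 4t^2 + 2t; subtract.
Step 4: 3 * (t^2 - 2t - 1) = 3t^2 - 6t - 3; subtract.
Quotient: -3t^3 + 4t^2 - 2t + 3, Remainder: 3


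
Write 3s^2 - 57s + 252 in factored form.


Roots satisfy r1 + r2 = -b/a = 19 and r1*r2 = c/a = 84.
So r1 = 7, r2 = 12.
3s^2 - 57s + 252 = 3(s - r1)(s - r2) = 3(s - 7)(s - 12)


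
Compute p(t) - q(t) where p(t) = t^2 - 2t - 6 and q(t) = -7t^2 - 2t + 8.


Distribute the minus sign:
  (t^2 - 2t - 6)
- (-7t^2 - 2t + 8)
Negate second polynomial: 7t^2 + 2t - 8
Add: 8t^2 - 14


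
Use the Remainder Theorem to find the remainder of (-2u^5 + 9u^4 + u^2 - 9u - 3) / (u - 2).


By the Remainder Theorem, the remainder equals p(2):
  -2*(2)^5 = -64
  9*(2)^4 = 144
  0*(2)^3 = 0
  1*(2)^2 = 4
  -9*(2)^1 = -18
  constant: -3
Sum: -64 + 144 + 0 + 4 - 18 - 3 = 63


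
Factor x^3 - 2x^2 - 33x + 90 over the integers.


Try integer roots (divisors of 90). x=3: p(3)=0.
Divide out (x - 3): quotient is x^2 + x - 30.
Factor the quadratic: (x + 6)(x - 5)
Result: (x - 3)(x + 6)(x - 5)


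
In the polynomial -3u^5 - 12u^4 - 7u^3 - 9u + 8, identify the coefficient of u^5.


Read off the coefficient of u^5: -3


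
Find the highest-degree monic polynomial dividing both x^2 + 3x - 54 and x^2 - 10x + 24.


Factor each:
  x^2 + 3x - 54 = (x - 6)(x + 9)
  x^2 - 10x + 24 = (x - 6)(x - 4)
Common monic factor: x - 6


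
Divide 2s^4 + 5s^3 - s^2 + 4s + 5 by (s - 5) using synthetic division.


Synthetic division with c = 5. Coefficients: 2, 5, -1, 4, 5
Bring down 2.
  2 * 5 = 10; 10 + 5 = 15
  15 * 5 = 75; 75 - 1 = 74
  74 * 5 = 370; 370 + 4 = 374
  374 * 5 = 1870; 1870 + 5 = 1875
Quotient: 2s^3 + 15s^2 + 74s + 374, Remainder: 1875


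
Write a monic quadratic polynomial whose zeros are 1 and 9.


p(x) = (x - 1)(x - 9)
Expand: x^2 - 10x + 9


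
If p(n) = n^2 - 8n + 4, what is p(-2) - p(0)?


p(-2) = 24
p(0) = 4
p(-2) - p(0) = 24 - 4 = 20


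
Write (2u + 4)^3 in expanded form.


Expand (2u + 4)^3 by repeated multiplication:
  (2u + 4)^2 = 4u^2 + 16u + 16
= 8u^3 + 48u^2 + 96u + 64


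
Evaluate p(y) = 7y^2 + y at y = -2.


Using direct substitution:
  7 * (-2)^2 = 28
  1 * (-2)^1 = -2
  constant: 0
Sum = 28 - 2 + 0 = 26


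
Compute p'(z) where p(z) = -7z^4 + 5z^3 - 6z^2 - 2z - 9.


Apply the power rule term by term:
  d/dz(-7z^4) = -28z^3
  d/dz(5z^3) = 15z^2
  d/dz(-6z^2) = -12z
  d/dz(-2z) = -2
  d/dz(-9) = 0
p'(z) = -28z^3 + 15z^2 - 12z - 2


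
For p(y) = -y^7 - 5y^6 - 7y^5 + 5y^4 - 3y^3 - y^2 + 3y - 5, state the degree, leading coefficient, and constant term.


Highest power of y is 7, with coefficient -1. Constant term is -5.
Degree = 7, leading coefficient = -1, constant term = -5


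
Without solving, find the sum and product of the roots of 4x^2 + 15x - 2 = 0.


For ax^2+bx+c=0: sum = -b/a, product = c/a.
a=4, b=15, c=-2
Sum = -(15)/4 = -15/4
Product = (-2)/4 = -1/2


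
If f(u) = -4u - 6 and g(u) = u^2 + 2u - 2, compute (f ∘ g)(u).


Substitute g(u) into f:
f(g(u)) = -4*(u^2 + 2u - 2) + (-6)
Expand and combine: -4u^2 - 8u + 2


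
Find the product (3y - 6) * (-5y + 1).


Distribute each term of the first polynomial:
  (3y)(-5y + 1) = -15y^2 + 3y
  (-6)(-5y + 1) = 30y - 6
Sum: -15y^2 + 33y - 6


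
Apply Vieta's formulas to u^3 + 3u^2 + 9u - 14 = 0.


Monic cubic u^3+bu^2+cu+d=0: sum=-b, pairwise sum=c, product=-d.
b=3, c=9, d=-14
r1+r2+r3 = -3
r1r2+r1r3+r2r3 = 9
r1r2r3 = 14


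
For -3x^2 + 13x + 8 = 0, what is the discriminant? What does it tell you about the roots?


D = b^2 - 4ac = (13)^2 - 4(-3)(8) = 169 + 96 = 265
Since D > 0: two distinct irrational roots


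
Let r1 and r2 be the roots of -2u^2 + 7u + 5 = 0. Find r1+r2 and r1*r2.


For au^2+bu+c=0: sum = -b/a, product = c/a.
a=-2, b=7, c=5
Sum = -(7)/-2 = 7/2
Product = (5)/-2 = -5/2


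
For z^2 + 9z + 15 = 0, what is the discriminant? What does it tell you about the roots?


D = b^2 - 4ac = (9)^2 - 4(1)(15) = 81 - 60 = 21
Since D > 0: two distinct irrational roots


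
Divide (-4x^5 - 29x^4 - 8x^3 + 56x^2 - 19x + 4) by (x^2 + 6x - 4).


(-4x^5 - 29x^4 - 8x^3 + 56x^2 - 19x + 4) / (x^2 + 6x - 4)
Step 1: -4x^3 * (x^2 + 6x - 4) = -4x^5 - 24x^4 + 16x^3; subtract.
Step 2: -5x^2 * (x^2 + 6x - 4) = -5x^4 - 30x^3 + 20x^2; subtract.
Step 3: 6x * (x^2 + 6x - 4) = 6x^3 + 36x^2 - 24x; subtract.
Step 4: 0 * (x^2 + 6x - 4) = 0; subtract.
Quotient: -4x^3 - 5x^2 + 6x, Remainder: 5x + 4


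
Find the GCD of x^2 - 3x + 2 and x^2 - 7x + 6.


Factor each:
  x^2 - 3x + 2 = (x - 1)(x - 2)
  x^2 - 7x + 6 = (x - 1)(x - 6)
Common monic factor: x - 1


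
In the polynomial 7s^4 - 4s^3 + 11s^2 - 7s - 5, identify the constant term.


Read off the constant term: -5


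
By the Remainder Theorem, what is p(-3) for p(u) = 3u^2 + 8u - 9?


By the Remainder Theorem, the remainder equals p(-3):
  3*(-3)^2 = 27
  8*(-3)^1 = -24
  constant: -9
Sum: 27 - 24 - 9 = -6


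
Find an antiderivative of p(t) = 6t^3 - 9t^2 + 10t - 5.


Reverse power rule on each term:
  ∫ 6t^3 dt = (3/2)t^4
  ∫ -9t^2 dt = -3t^3
  ∫ 10t dt = 5t^2
  ∫ -5 dt = -5t
F(t) = (3/2)t^4 - 3t^3 + 5t^2 - 5t + C


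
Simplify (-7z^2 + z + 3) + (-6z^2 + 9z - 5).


Align terms by degree and add:
  -7z^2 + z + 3
  -6z^2 + 9z - 5
= -13z^2 + 10z - 2


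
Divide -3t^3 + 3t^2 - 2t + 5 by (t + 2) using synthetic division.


Synthetic division with c = -2. Coefficients: -3, 3, -2, 5
Bring down -3.
  -3 * -2 = 6; 6 + 3 = 9
  9 * -2 = -18; -18 - 2 = -20
  -20 * -2 = 40; 40 + 5 = 45
Quotient: -3t^2 + 9t - 20, Remainder: 45


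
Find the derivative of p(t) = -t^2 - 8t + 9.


Apply the power rule term by term:
  d/dt(-t^2) = -2t
  d/dt(-8t) = -8
  d/dt(9) = 0
p'(t) = -2t - 8


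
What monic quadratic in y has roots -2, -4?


p(y) = (y + 2)(y + 4)
Expand: y^2 + 6y + 8


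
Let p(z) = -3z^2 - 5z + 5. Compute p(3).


Using direct substitution:
  -3 * (3)^2 = -27
  -5 * (3)^1 = -15
  constant: 5
Sum = -27 - 15 + 5 = -37


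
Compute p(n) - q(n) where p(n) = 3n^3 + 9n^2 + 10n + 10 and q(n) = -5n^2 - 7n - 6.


Distribute the minus sign:
  (3n^3 + 9n^2 + 10n + 10)
- (-5n^2 - 7n - 6)
Negate second polynomial: 5n^2 + 7n + 6
Add: 3n^3 + 14n^2 + 17n + 16


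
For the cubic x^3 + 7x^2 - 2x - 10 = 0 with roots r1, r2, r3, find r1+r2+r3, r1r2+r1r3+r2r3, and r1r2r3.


Monic cubic x^3+bx^2+cx+d=0: sum=-b, pairwise sum=c, product=-d.
b=7, c=-2, d=-10
r1+r2+r3 = -7
r1r2+r1r3+r2r3 = -2
r1r2r3 = 10


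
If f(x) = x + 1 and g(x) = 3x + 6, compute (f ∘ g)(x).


Substitute g(x) into f:
f(g(x)) = 1*(3x + 6) + 1
Expand and combine: 3x + 7


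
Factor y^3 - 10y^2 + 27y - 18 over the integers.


Try integer roots (divisors of -18). y=3: p(3)=0.
Divide out (y - 3): quotient is y^2 - 7y + 6.
Factor the quadratic: (y - 6)(y - 1)
Result: (y - 3)(y - 6)(y - 1)


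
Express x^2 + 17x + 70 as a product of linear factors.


Roots satisfy r1 + r2 = -b/a = -17 and r1*r2 = c/a = 70.
So r1 = -10, r2 = -7.
x^2 + 17x + 70 = (x - r1)(x - r2) = (x + 10)(x + 7)


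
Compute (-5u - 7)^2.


Expand (-5u - 7)^2 by repeated multiplication:
= 25u^2 + 70u + 49


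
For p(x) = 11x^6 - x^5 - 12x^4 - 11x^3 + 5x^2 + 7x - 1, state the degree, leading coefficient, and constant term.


Highest power of x is 6, with coefficient 11. Constant term is -1.
Degree = 6, leading coefficient = 11, constant term = -1


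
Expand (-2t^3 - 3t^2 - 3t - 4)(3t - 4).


Distribute each term of the first polynomial:
  (-2t^3)(3t - 4) = -6t^4 + 8t^3
  (-3t^2)(3t - 4) = -9t^3 + 12t^2
  (-3t)(3t - 4) = -9t^2 + 12t
  (-4)(3t - 4) = -12t + 16
Sum: -6t^4 - t^3 + 3t^2 + 16


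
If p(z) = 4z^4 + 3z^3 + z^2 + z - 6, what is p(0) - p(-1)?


p(0) = -6
p(-1) = -5
p(0) - p(-1) = -6 + 5 = -1


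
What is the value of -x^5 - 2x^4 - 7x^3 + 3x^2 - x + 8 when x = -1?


Using direct substitution:
  -1 * (-1)^5 = 1
  -2 * (-1)^4 = -2
  -7 * (-1)^3 = 7
  3 * (-1)^2 = 3
  -1 * (-1)^1 = 1
  constant: 8
Sum = 1 - 2 + 7 + 3 + 1 + 8 = 18


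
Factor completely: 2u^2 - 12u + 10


Roots satisfy r1 + r2 = -b/a = 6 and r1*r2 = c/a = 5.
So r1 = 5, r2 = 1.
2u^2 - 12u + 10 = 2(u - r1)(u - r2) = 2(u - 5)(u - 1)


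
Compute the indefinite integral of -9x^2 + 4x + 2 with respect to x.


Reverse power rule on each term:
  ∫ -9x^2 dx = -3x^3
  ∫ 4x dx = 2x^2
  ∫ 2 dx = 2x
F(x) = -3x^3 + 2x^2 + 2x + C


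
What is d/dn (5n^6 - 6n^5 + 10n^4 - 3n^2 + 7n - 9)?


Apply the power rule term by term:
  d/dn(5n^6) = 30n^5
  d/dn(-6n^5) = -30n^4
  d/dn(10n^4) = 40n^3
  d/dn(-3n^2) = -6n
  d/dn(7n) = 7
  d/dn(-9) = 0
p'(n) = 30n^5 - 30n^4 + 40n^3 - 6n + 7


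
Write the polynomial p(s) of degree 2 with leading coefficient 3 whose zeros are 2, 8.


p(s) = 3(s - 2)(s - 8)
Expand: 3s^2 - 30s + 48


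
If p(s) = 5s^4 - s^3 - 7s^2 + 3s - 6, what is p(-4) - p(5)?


p(-4) = 1214
p(5) = 2834
p(-4) - p(5) = 1214 - 2834 = -1620


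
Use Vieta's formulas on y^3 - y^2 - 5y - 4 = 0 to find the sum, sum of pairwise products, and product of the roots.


Monic cubic y^3+by^2+cy+d=0: sum=-b, pairwise sum=c, product=-d.
b=-1, c=-5, d=-4
r1+r2+r3 = 1
r1r2+r1r3+r2r3 = -5
r1r2r3 = 4


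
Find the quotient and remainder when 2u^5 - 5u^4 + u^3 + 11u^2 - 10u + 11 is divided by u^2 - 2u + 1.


(2u^5 - 5u^4 + u^3 + 11u^2 - 10u + 11) / (u^2 - 2u + 1)
Step 1: 2u^3 * (u^2 - 2u + 1) = 2u^5 - 4u^4 + 2u^3; subtract.
Step 2: -u^2 * (u^2 - 2u + 1) = -u^4 + 2u^3 - u^2; subtract.
Step 3: -3u * (u^2 - 2u + 1) = -3u^3 + 6u^2 - 3u; subtract.
Step 4: 6 * (u^2 - 2u + 1) = 6u^2 - 12u + 6; subtract.
Quotient: 2u^3 - u^2 - 3u + 6, Remainder: 5u + 5


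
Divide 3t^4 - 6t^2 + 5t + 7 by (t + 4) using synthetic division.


Synthetic division with c = -4. Coefficients: 3, 0, -6, 5, 7
Bring down 3.
  3 * -4 = -12; -12 + 0 = -12
  -12 * -4 = 48; 48 - 6 = 42
  42 * -4 = -168; -168 + 5 = -163
  -163 * -4 = 652; 652 + 7 = 659
Quotient: 3t^3 - 12t^2 + 42t - 163, Remainder: 659


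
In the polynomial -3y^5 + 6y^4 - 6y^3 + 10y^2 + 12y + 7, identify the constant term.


Read off the constant term: 7


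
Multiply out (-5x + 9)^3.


Expand (-5x + 9)^3 by repeated multiplication:
  (-5x + 9)^2 = 25x^2 - 90x + 81
= -125x^3 + 675x^2 - 1215x + 729


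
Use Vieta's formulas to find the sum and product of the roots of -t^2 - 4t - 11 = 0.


For at^2+bt+c=0: sum = -b/a, product = c/a.
a=-1, b=-4, c=-11
Sum = -(-4)/-1 = -4
Product = (-11)/-1 = 11


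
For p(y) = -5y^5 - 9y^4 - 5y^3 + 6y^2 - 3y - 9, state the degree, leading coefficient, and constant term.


Highest power of y is 5, with coefficient -5. Constant term is -9.
Degree = 5, leading coefficient = -5, constant term = -9


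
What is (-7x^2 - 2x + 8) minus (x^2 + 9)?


Distribute the minus sign:
  (-7x^2 - 2x + 8)
- (x^2 + 9)
Negate second polynomial: -x^2 - 9
Add: -8x^2 - 2x - 1


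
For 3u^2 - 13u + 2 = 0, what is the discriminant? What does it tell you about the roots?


D = b^2 - 4ac = (-13)^2 - 4(3)(2) = 169 - 24 = 145
Since D > 0: two distinct irrational roots


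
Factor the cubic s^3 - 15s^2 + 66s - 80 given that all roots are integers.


Try integer roots (divisors of -80). s=2: p(2)=0.
Divide out (s - 2): quotient is s^2 - 13s + 40.
Factor the quadratic: (s - 8)(s - 5)
Result: (s - 2)(s - 8)(s - 5)


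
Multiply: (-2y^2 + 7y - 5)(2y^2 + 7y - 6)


Distribute each term of the first polynomial:
  (-2y^2)(2y^2 + 7y - 6) = -4y^4 - 14y^3 + 12y^2
  (7y)(2y^2 + 7y - 6) = 14y^3 + 49y^2 - 42y
  (-5)(2y^2 + 7y - 6) = -10y^2 - 35y + 30
Sum: -4y^4 + 51y^2 - 77y + 30


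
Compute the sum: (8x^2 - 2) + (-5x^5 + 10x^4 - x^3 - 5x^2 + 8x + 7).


Align terms by degree and add:
  8x^2 - 2
  -5x^5 + 10x^4 - x^3 - 5x^2 + 8x + 7
= -5x^5 + 10x^4 - x^3 + 3x^2 + 8x + 5


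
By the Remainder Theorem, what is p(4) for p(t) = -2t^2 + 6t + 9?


By the Remainder Theorem, the remainder equals p(4):
  -2*(4)^2 = -32
  6*(4)^1 = 24
  constant: 9
Sum: -32 + 24 + 9 = 1


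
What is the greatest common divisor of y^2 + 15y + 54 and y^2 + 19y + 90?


Factor each:
  y^2 + 15y + 54 = (y + 9)(y + 6)
  y^2 + 19y + 90 = (y + 9)(y + 10)
Common monic factor: y + 9


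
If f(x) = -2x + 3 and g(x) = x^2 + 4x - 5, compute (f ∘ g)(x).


Substitute g(x) into f:
f(g(x)) = -2*(x^2 + 4x - 5) + 3
Expand and combine: -2x^2 - 8x + 13


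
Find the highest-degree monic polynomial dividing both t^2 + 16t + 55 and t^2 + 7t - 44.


Factor each:
  t^2 + 16t + 55 = (t + 11)(t + 5)
  t^2 + 7t - 44 = (t + 11)(t - 4)
Common monic factor: t + 11


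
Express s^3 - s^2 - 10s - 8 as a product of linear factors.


Try integer roots (divisors of -8). s=-1: p(-1)=0.
Divide out (s + 1): quotient is s^2 - 2s - 8.
Factor the quadratic: (s - 4)(s + 2)
Result: (s + 1)(s - 4)(s + 2)


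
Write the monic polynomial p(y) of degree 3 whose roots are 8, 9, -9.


p(y) = (y - 8)(y - 9)(y + 9)
Expand: y^3 - 8y^2 - 81y + 648


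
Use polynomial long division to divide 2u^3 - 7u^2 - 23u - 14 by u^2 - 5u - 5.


(2u^3 - 7u^2 - 23u - 14) / (u^2 - 5u - 5)
Step 1: 2u * (u^2 - 5u - 5) = 2u^3 - 10u^2 - 10u; subtract.
Step 2: 3 * (u^2 - 5u - 5) = 3u^2 - 15u - 15; subtract.
Quotient: 2u + 3, Remainder: 2u + 1


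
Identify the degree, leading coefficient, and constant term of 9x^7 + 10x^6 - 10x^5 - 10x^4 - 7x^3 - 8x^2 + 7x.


Highest power of x is 7, with coefficient 9. Constant term is 0.
Degree = 7, leading coefficient = 9, constant term = 0


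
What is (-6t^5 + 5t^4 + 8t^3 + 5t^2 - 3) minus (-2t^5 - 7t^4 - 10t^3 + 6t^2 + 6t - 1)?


Distribute the minus sign:
  (-6t^5 + 5t^4 + 8t^3 + 5t^2 - 3)
- (-2t^5 - 7t^4 - 10t^3 + 6t^2 + 6t - 1)
Negate second polynomial: 2t^5 + 7t^4 + 10t^3 - 6t^2 - 6t + 1
Add: -4t^5 + 12t^4 + 18t^3 - t^2 - 6t - 2


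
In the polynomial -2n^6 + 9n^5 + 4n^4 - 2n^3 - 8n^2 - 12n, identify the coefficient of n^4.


Read off the coefficient of n^4: 4


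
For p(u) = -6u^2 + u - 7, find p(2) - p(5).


p(2) = -29
p(5) = -152
p(2) - p(5) = -29 + 152 = 123


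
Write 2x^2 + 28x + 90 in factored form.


Roots satisfy r1 + r2 = -b/a = -14 and r1*r2 = c/a = 45.
So r1 = -9, r2 = -5.
2x^2 + 28x + 90 = 2(x - r1)(x - r2) = 2(x + 9)(x + 5)


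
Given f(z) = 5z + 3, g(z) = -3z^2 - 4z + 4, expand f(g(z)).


Substitute g(z) into f:
f(g(z)) = 5*(-3z^2 - 4z + 4) + 3
Expand and combine: -15z^2 - 20z + 23


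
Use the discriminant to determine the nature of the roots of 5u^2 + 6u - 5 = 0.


D = b^2 - 4ac = (6)^2 - 4(5)(-5) = 36 + 100 = 136
Since D > 0: two distinct irrational roots


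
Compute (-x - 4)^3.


Expand (-x - 4)^3 by repeated multiplication:
  (-x - 4)^2 = x^2 + 8x + 16
= -x^3 - 12x^2 - 48x - 64


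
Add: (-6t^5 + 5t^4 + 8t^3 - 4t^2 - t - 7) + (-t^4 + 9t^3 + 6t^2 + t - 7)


Align terms by degree and add:
  -6t^5 + 5t^4 + 8t^3 - 4t^2 - t - 7
  -t^4 + 9t^3 + 6t^2 + t - 7
= -6t^5 + 4t^4 + 17t^3 + 2t^2 - 14


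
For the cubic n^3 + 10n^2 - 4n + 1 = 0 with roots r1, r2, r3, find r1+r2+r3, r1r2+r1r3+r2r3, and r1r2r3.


Monic cubic n^3+bn^2+cn+d=0: sum=-b, pairwise sum=c, product=-d.
b=10, c=-4, d=1
r1+r2+r3 = -10
r1r2+r1r3+r2r3 = -4
r1r2r3 = -1


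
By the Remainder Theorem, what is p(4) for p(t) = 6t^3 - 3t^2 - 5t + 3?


By the Remainder Theorem, the remainder equals p(4):
  6*(4)^3 = 384
  -3*(4)^2 = -48
  -5*(4)^1 = -20
  constant: 3
Sum: 384 - 48 - 20 + 3 = 319


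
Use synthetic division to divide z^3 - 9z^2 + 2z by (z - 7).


Synthetic division with c = 7. Coefficients: 1, -9, 2, 0
Bring down 1.
  1 * 7 = 7; 7 - 9 = -2
  -2 * 7 = -14; -14 + 2 = -12
  -12 * 7 = -84; -84 + 0 = -84
Quotient: z^2 - 2z - 12, Remainder: -84


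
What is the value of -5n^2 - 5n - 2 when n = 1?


Using direct substitution:
  -5 * (1)^2 = -5
  -5 * (1)^1 = -5
  constant: -2
Sum = -5 - 5 - 2 = -12


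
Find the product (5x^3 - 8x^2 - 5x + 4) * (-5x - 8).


Distribute each term of the first polynomial:
  (5x^3)(-5x - 8) = -25x^4 - 40x^3
  (-8x^2)(-5x - 8) = 40x^3 + 64x^2
  (-5x)(-5x - 8) = 25x^2 + 40x
  (4)(-5x - 8) = -20x - 32
Sum: -25x^4 + 89x^2 + 20x - 32


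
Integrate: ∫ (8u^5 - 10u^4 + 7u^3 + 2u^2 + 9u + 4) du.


Reverse power rule on each term:
  ∫ 8u^5 du = (4/3)u^6
  ∫ -10u^4 du = -2u^5
  ∫ 7u^3 du = (7/4)u^4
  ∫ 2u^2 du = (2/3)u^3
  ∫ 9u du = (9/2)u^2
  ∫ 4 du = 4u
F(u) = (4/3)u^6 - 2u^5 + (7/4)u^4 + (2/3)u^3 + (9/2)u^2 + 4u + C


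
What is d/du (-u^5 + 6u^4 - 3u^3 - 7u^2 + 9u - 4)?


Apply the power rule term by term:
  d/du(-u^5) = -5u^4
  d/du(6u^4) = 24u^3
  d/du(-3u^3) = -9u^2
  d/du(-7u^2) = -14u
  d/du(9u) = 9
  d/du(-4) = 0
p'(u) = -5u^4 + 24u^3 - 9u^2 - 14u + 9


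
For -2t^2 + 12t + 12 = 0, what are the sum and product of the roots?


For at^2+bt+c=0: sum = -b/a, product = c/a.
a=-2, b=12, c=12
Sum = -(12)/-2 = 6
Product = (12)/-2 = -6


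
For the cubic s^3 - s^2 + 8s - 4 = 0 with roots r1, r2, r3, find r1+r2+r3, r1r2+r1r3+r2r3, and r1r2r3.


Monic cubic s^3+bs^2+cs+d=0: sum=-b, pairwise sum=c, product=-d.
b=-1, c=8, d=-4
r1+r2+r3 = 1
r1r2+r1r3+r2r3 = 8
r1r2r3 = 4


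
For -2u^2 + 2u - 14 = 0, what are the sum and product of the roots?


For au^2+bu+c=0: sum = -b/a, product = c/a.
a=-2, b=2, c=-14
Sum = -(2)/-2 = 1
Product = (-14)/-2 = 7


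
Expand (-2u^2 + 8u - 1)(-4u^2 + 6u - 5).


Distribute each term of the first polynomial:
  (-2u^2)(-4u^2 + 6u - 5) = 8u^4 - 12u^3 + 10u^2
  (8u)(-4u^2 + 6u - 5) = -32u^3 + 48u^2 - 40u
  (-1)(-4u^2 + 6u - 5) = 4u^2 - 6u + 5
Sum: 8u^4 - 44u^3 + 62u^2 - 46u + 5


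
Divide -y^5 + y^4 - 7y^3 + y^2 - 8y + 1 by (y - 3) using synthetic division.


Synthetic division with c = 3. Coefficients: -1, 1, -7, 1, -8, 1
Bring down -1.
  -1 * 3 = -3; -3 + 1 = -2
  -2 * 3 = -6; -6 - 7 = -13
  -13 * 3 = -39; -39 + 1 = -38
  -38 * 3 = -114; -114 - 8 = -122
  -122 * 3 = -366; -366 + 1 = -365
Quotient: -y^4 - 2y^3 - 13y^2 - 38y - 122, Remainder: -365


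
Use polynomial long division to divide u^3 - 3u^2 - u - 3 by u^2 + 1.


(u^3 - 3u^2 - u - 3) / (u^2 + 1)
Step 1: u * (u^2 + 1) = u^3 + u; subtract.
Step 2: -3 * (u^2 + 1) = -3u^2 - 3; subtract.
Quotient: u - 3, Remainder: -2u


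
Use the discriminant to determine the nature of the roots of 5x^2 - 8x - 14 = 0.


D = b^2 - 4ac = (-8)^2 - 4(5)(-14) = 64 + 280 = 344
Since D > 0: two distinct irrational roots


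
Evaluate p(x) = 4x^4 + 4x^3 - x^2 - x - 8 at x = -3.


Using direct substitution:
  4 * (-3)^4 = 324
  4 * (-3)^3 = -108
  -1 * (-3)^2 = -9
  -1 * (-3)^1 = 3
  constant: -8
Sum = 324 - 108 - 9 + 3 - 8 = 202


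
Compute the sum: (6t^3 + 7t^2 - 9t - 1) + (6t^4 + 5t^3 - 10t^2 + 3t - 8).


Align terms by degree and add:
  6t^3 + 7t^2 - 9t - 1
+ 6t^4 + 5t^3 - 10t^2 + 3t - 8
= 6t^4 + 11t^3 - 3t^2 - 6t - 9


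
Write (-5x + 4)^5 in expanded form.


Expand (-5x + 4)^5 by repeated multiplication:
  (-5x + 4)^2 = 25x^2 - 40x + 16
  (-5x + 4)^3 = -125x^3 + 300x^2 - 240x + 64
  (-5x + 4)^4 = 625x^4 - 2000x^3 + 2400x^2 - 1280x + 256
= -3125x^5 + 12500x^4 - 20000x^3 + 16000x^2 - 6400x + 1024


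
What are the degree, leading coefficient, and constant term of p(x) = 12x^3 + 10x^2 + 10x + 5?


Highest power of x is 3, with coefficient 12. Constant term is 5.
Degree = 3, leading coefficient = 12, constant term = 5


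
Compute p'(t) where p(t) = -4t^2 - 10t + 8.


Apply the power rule term by term:
  d/dt(-4t^2) = -8t
  d/dt(-10t) = -10
  d/dt(8) = 0
p'(t) = -8t - 10


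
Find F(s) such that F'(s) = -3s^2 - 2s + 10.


Reverse power rule on each term:
  ∫ -3s^2 ds = -s^3
  ∫ -2s ds = -s^2
  ∫ 10 ds = 10s
F(s) = -s^3 - s^2 + 10s + C


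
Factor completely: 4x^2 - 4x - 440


Roots satisfy r1 + r2 = -b/a = 1 and r1*r2 = c/a = -110.
So r1 = 11, r2 = -10.
4x^2 - 4x - 440 = 4(x - r1)(x - r2) = 4(x - 11)(x + 10)


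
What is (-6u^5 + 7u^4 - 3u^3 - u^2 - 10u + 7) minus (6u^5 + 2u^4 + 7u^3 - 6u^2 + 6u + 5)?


Distribute the minus sign:
  (-6u^5 + 7u^4 - 3u^3 - u^2 - 10u + 7)
- (6u^5 + 2u^4 + 7u^3 - 6u^2 + 6u + 5)
Negate second polynomial: -6u^5 - 2u^4 - 7u^3 + 6u^2 - 6u - 5
Add: -12u^5 + 5u^4 - 10u^3 + 5u^2 - 16u + 2


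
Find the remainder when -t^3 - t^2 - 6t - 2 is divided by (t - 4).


By the Remainder Theorem, the remainder equals p(4):
  -1*(4)^3 = -64
  -1*(4)^2 = -16
  -6*(4)^1 = -24
  constant: -2
Sum: -64 - 16 - 24 - 2 = -106


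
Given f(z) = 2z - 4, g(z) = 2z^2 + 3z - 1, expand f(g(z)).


Substitute g(z) into f:
f(g(z)) = 2*(2z^2 + 3z - 1) + (-4)
Expand and combine: 4z^2 + 6z - 6


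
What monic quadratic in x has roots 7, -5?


p(x) = (x - 7)(x + 5)
Expand: x^2 - 2x - 35


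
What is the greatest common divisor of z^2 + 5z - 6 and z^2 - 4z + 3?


Factor each:
  z^2 + 5z - 6 = (z - 1)(z + 6)
  z^2 - 4z + 3 = (z - 1)(z - 3)
Common monic factor: z - 1


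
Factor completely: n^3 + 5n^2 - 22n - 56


Try integer roots (divisors of -56). n=-2: p(-2)=0.
Divide out (n + 2): quotient is n^2 + 3n - 28.
Factor the quadratic: (n + 7)(n - 4)
Result: (n + 2)(n + 7)(n - 4)


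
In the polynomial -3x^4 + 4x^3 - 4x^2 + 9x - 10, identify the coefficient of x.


Read off the coefficient of x: 9


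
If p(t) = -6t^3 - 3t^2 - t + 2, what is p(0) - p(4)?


p(0) = 2
p(4) = -434
p(0) - p(4) = 2 + 434 = 436


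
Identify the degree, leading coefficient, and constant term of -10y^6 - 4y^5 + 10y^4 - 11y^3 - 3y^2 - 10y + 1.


Highest power of y is 6, with coefficient -10. Constant term is 1.
Degree = 6, leading coefficient = -10, constant term = 1


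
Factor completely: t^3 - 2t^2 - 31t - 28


Try integer roots (divisors of -28). t=-4: p(-4)=0.
Divide out (t + 4): quotient is t^2 - 6t - 7.
Factor the quadratic: (t + 1)(t - 7)
Result: (t + 4)(t + 1)(t - 7)


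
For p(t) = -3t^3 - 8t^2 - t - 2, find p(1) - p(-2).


p(1) = -14
p(-2) = -8
p(1) - p(-2) = -14 + 8 = -6


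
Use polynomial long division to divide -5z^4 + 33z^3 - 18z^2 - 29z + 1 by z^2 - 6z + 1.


(-5z^4 + 33z^3 - 18z^2 - 29z + 1) / (z^2 - 6z + 1)
Step 1: -5z^2 * (z^2 - 6z + 1) = -5z^4 + 30z^3 - 5z^2; subtract.
Step 2: 3z * (z^2 - 6z + 1) = 3z^3 - 18z^2 + 3z; subtract.
Step 3: 5 * (z^2 - 6z + 1) = 5z^2 - 30z + 5; subtract.
Quotient: -5z^2 + 3z + 5, Remainder: -2z - 4


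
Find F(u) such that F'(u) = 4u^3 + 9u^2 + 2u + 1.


Reverse power rule on each term:
  ∫ 4u^3 du = u^4
  ∫ 9u^2 du = 3u^3
  ∫ 2u du = u^2
  ∫ 1 du = u
F(u) = u^4 + 3u^3 + u^2 + u + C


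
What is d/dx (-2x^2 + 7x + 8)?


Apply the power rule term by term:
  d/dx(-2x^2) = -4x
  d/dx(7x) = 7
  d/dx(8) = 0
p'(x) = -4x + 7


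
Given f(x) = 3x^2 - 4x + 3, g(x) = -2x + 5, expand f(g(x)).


Substitute g(x) into f:
f(g(x)) = 3*(-2x + 5)^2 + (-4)*(-2x + 5) + 3
(-2x + 5)^2 = 4x^2 - 20x + 25
Expand and combine: 12x^2 - 52x + 58


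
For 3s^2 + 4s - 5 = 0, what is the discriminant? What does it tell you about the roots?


D = b^2 - 4ac = (4)^2 - 4(3)(-5) = 16 + 60 = 76
Since D > 0: two distinct irrational roots


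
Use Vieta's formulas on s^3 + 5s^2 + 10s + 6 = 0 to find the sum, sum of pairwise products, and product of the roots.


Monic cubic s^3+bs^2+cs+d=0: sum=-b, pairwise sum=c, product=-d.
b=5, c=10, d=6
r1+r2+r3 = -5
r1r2+r1r3+r2r3 = 10
r1r2r3 = -6


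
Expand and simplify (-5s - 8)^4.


Expand (-5s - 8)^4 by repeated multiplication:
  (-5s - 8)^2 = 25s^2 + 80s + 64
  (-5s - 8)^3 = -125s^3 - 600s^2 - 960s - 512
= 625s^4 + 4000s^3 + 9600s^2 + 10240s + 4096


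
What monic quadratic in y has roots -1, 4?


p(y) = (y + 1)(y - 4)
Expand: y^2 - 3y - 4


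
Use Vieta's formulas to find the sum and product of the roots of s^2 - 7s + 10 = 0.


For as^2+bs+c=0: sum = -b/a, product = c/a.
a=1, b=-7, c=10
Sum = -(-7)/1 = 7
Product = (10)/1 = 10


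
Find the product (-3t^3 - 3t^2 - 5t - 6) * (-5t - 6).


Distribute each term of the first polynomial:
  (-3t^3)(-5t - 6) = 15t^4 + 18t^3
  (-3t^2)(-5t - 6) = 15t^3 + 18t^2
  (-5t)(-5t - 6) = 25t^2 + 30t
  (-6)(-5t - 6) = 30t + 36
Sum: 15t^4 + 33t^3 + 43t^2 + 60t + 36


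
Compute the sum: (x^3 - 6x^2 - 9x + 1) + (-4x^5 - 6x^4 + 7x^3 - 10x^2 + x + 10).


Align terms by degree and add:
  x^3 - 6x^2 - 9x + 1
  -4x^5 - 6x^4 + 7x^3 - 10x^2 + x + 10
= -4x^5 - 6x^4 + 8x^3 - 16x^2 - 8x + 11


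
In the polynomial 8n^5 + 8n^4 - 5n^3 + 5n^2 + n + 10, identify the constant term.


Read off the constant term: 10


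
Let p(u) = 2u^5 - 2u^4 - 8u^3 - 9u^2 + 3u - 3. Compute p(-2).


Using direct substitution:
  2 * (-2)^5 = -64
  -2 * (-2)^4 = -32
  -8 * (-2)^3 = 64
  -9 * (-2)^2 = -36
  3 * (-2)^1 = -6
  constant: -3
Sum = -64 - 32 + 64 - 36 - 6 - 3 = -77


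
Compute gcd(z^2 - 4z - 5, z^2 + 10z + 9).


Factor each:
  z^2 - 4z - 5 = (z + 1)(z - 5)
  z^2 + 10z + 9 = (z + 1)(z + 9)
Common monic factor: z + 1


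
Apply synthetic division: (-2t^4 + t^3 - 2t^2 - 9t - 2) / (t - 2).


Synthetic division with c = 2. Coefficients: -2, 1, -2, -9, -2
Bring down -2.
  -2 * 2 = -4; -4 + 1 = -3
  -3 * 2 = -6; -6 - 2 = -8
  -8 * 2 = -16; -16 - 9 = -25
  -25 * 2 = -50; -50 - 2 = -52
Quotient: -2t^3 - 3t^2 - 8t - 25, Remainder: -52


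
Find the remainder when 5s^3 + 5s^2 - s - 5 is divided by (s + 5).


By the Remainder Theorem, the remainder equals p(-5):
  5*(-5)^3 = -625
  5*(-5)^2 = 125
  -1*(-5)^1 = 5
  constant: -5
Sum: -625 + 125 + 5 - 5 = -500


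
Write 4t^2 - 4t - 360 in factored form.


Roots satisfy r1 + r2 = -b/a = 1 and r1*r2 = c/a = -90.
So r1 = -9, r2 = 10.
4t^2 - 4t - 360 = 4(t - r1)(t - r2) = 4(t + 9)(t - 10)


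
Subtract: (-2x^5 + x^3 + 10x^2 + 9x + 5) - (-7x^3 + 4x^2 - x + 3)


Distribute the minus sign:
  (-2x^5 + x^3 + 10x^2 + 9x + 5)
- (-7x^3 + 4x^2 - x + 3)
Negate second polynomial: 7x^3 - 4x^2 + x - 3
Add: -2x^5 + 8x^3 + 6x^2 + 10x + 2


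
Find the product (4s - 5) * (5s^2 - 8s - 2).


Distribute each term of the first polynomial:
  (4s)(5s^2 - 8s - 2) = 20s^3 - 32s^2 - 8s
  (-5)(5s^2 - 8s - 2) = -25s^2 + 40s + 10
Sum: 20s^3 - 57s^2 + 32s + 10


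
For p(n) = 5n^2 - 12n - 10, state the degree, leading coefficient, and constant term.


Highest power of n is 2, with coefficient 5. Constant term is -10.
Degree = 2, leading coefficient = 5, constant term = -10


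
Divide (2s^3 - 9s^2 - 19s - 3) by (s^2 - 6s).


(2s^3 - 9s^2 - 19s - 3) / (s^2 - 6s)
Step 1: 2s * (s^2 - 6s) = 2s^3 - 12s^2; subtract.
Step 2: 3 * (s^2 - 6s) = 3s^2 - 18s; subtract.
Quotient: 2s + 3, Remainder: -s - 3


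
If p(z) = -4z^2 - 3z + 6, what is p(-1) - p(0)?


p(-1) = 5
p(0) = 6
p(-1) - p(0) = 5 - 6 = -1


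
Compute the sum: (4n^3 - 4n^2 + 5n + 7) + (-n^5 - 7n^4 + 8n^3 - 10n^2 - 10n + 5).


Align terms by degree and add:
  4n^3 - 4n^2 + 5n + 7
  -n^5 - 7n^4 + 8n^3 - 10n^2 - 10n + 5
= -n^5 - 7n^4 + 12n^3 - 14n^2 - 5n + 12


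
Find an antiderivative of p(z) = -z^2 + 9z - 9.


Reverse power rule on each term:
  ∫ -z^2 dz = -(1/3)z^3
  ∫ 9z dz = (9/2)z^2
  ∫ -9 dz = -9z
F(z) = -(1/3)z^3 + (9/2)z^2 - 9z + C


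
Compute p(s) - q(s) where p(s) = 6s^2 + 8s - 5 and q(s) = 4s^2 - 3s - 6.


Distribute the minus sign:
  (6s^2 + 8s - 5)
- (4s^2 - 3s - 6)
Negate second polynomial: -4s^2 + 3s + 6
Add: 2s^2 + 11s + 1


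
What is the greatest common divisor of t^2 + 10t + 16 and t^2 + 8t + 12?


Factor each:
  t^2 + 10t + 16 = (t + 2)(t + 8)
  t^2 + 8t + 12 = (t + 2)(t + 6)
Common monic factor: t + 2


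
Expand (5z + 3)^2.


Expand (5z + 3)^2 by repeated multiplication:
= 25z^2 + 30z + 9


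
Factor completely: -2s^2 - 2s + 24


Roots satisfy r1 + r2 = -b/a = -1 and r1*r2 = c/a = -12.
So r1 = -4, r2 = 3.
-2s^2 - 2s + 24 = -2(s - r1)(s - r2) = -2(s + 4)(s - 3)


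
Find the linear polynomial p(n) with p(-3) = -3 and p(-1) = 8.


p(n) = mn + b. Using p(-3)=-3, p(-1)=8:
m = (-3 - 8)/(-3 + 1) = -11/-2 = 11/2
b = -3 - m*(-3) = -3 + 33/2 = 27/2
p(n) = (11/2)n + (27/2)


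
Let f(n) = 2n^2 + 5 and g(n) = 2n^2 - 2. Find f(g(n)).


Substitute g(n) into f:
f(g(n)) = 2*(2n^2 - 2)^2 + 5
(2n^2 - 2)^2 = 4n^4 - 8n^2 + 4
Expand and combine: 8n^4 - 16n^2 + 13


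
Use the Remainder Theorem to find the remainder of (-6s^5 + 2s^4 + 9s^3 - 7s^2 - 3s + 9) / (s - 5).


By the Remainder Theorem, the remainder equals p(5):
  -6*(5)^5 = -18750
  2*(5)^4 = 1250
  9*(5)^3 = 1125
  -7*(5)^2 = -175
  -3*(5)^1 = -15
  constant: 9
Sum: -18750 + 1250 + 1125 - 175 - 15 + 9 = -16556


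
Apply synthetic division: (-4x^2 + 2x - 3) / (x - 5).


Synthetic division with c = 5. Coefficients: -4, 2, -3
Bring down -4.
  -4 * 5 = -20; -20 + 2 = -18
  -18 * 5 = -90; -90 - 3 = -93
Quotient: -4x - 18, Remainder: -93


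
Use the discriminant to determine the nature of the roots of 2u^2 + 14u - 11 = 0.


D = b^2 - 4ac = (14)^2 - 4(2)(-11) = 196 + 88 = 284
Since D > 0: two distinct irrational roots


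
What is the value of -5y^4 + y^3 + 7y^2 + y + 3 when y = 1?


Using direct substitution:
  -5 * (1)^4 = -5
  1 * (1)^3 = 1
  7 * (1)^2 = 7
  1 * (1)^1 = 1
  constant: 3
Sum = -5 + 1 + 7 + 1 + 3 = 7


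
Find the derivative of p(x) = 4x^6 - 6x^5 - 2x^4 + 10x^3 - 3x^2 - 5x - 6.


Apply the power rule term by term:
  d/dx(4x^6) = 24x^5
  d/dx(-6x^5) = -30x^4
  d/dx(-2x^4) = -8x^3
  d/dx(10x^3) = 30x^2
  d/dx(-3x^2) = -6x
  d/dx(-5x) = -5
  d/dx(-6) = 0
p'(x) = 24x^5 - 30x^4 - 8x^3 + 30x^2 - 6x - 5


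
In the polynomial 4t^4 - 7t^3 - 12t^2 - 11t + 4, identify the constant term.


Read off the constant term: 4


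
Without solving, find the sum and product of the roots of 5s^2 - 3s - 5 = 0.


For as^2+bs+c=0: sum = -b/a, product = c/a.
a=5, b=-3, c=-5
Sum = -(-3)/5 = 3/5
Product = (-5)/5 = -1


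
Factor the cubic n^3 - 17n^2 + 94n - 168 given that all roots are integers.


Try integer roots (divisors of -168). n=7: p(7)=0.
Divide out (n - 7): quotient is n^2 - 10n + 24.
Factor the quadratic: (n - 4)(n - 6)
Result: (n - 7)(n - 4)(n - 6)


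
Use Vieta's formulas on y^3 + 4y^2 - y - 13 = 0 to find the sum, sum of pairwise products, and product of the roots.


Monic cubic y^3+by^2+cy+d=0: sum=-b, pairwise sum=c, product=-d.
b=4, c=-1, d=-13
r1+r2+r3 = -4
r1r2+r1r3+r2r3 = -1
r1r2r3 = 13


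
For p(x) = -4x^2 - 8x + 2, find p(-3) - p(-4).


p(-3) = -10
p(-4) = -30
p(-3) - p(-4) = -10 + 30 = 20


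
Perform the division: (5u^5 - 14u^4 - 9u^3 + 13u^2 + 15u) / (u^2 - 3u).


(5u^5 - 14u^4 - 9u^3 + 13u^2 + 15u) / (u^2 - 3u)
Step 1: 5u^3 * (u^2 - 3u) = 5u^5 - 15u^4; subtract.
Step 2: u^2 * (u^2 - 3u) = u^4 - 3u^3; subtract.
Step 3: -6u * (u^2 - 3u) = -6u^3 + 18u^2; subtract.
Step 4: -5 * (u^2 - 3u) = -5u^2 + 15u; subtract.
Quotient: 5u^3 + u^2 - 6u - 5, Remainder: 0


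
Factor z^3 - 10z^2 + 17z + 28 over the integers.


Try integer roots (divisors of 28). z=4: p(4)=0.
Divide out (z - 4): quotient is z^2 - 6z - 7.
Factor the quadratic: (z - 7)(z + 1)
Result: (z - 4)(z - 7)(z + 1)


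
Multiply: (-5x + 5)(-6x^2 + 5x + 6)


Distribute each term of the first polynomial:
  (-5x)(-6x^2 + 5x + 6) = 30x^3 - 25x^2 - 30x
  (5)(-6x^2 + 5x + 6) = -30x^2 + 25x + 30
Sum: 30x^3 - 55x^2 - 5x + 30


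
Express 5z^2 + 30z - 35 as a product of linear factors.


Roots satisfy r1 + r2 = -b/a = -6 and r1*r2 = c/a = -7.
So r1 = 1, r2 = -7.
5z^2 + 30z - 35 = 5(z - r1)(z - r2) = 5(z - 1)(z + 7)


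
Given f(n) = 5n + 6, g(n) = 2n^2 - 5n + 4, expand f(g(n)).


Substitute g(n) into f:
f(g(n)) = 5*(2n^2 - 5n + 4) + 6
Expand and combine: 10n^2 - 25n + 26


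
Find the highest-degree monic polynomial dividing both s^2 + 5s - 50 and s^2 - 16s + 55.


Factor each:
  s^2 + 5s - 50 = (s - 5)(s + 10)
  s^2 - 16s + 55 = (s - 5)(s - 11)
Common monic factor: s - 5


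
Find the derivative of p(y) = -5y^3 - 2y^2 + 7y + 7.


Apply the power rule term by term:
  d/dy(-5y^3) = -15y^2
  d/dy(-2y^2) = -4y
  d/dy(7y) = 7
  d/dy(7) = 0
p'(y) = -15y^2 - 4y + 7


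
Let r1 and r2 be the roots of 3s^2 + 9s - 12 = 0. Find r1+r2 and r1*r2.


For as^2+bs+c=0: sum = -b/a, product = c/a.
a=3, b=9, c=-12
Sum = -(9)/3 = -3
Product = (-12)/3 = -4


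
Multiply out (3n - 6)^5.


Expand (3n - 6)^5 by repeated multiplication:
  (3n - 6)^2 = 9n^2 - 36n + 36
  (3n - 6)^3 = 27n^3 - 162n^2 + 324n - 216
  (3n - 6)^4 = 81n^4 - 648n^3 + 1944n^2 - 2592n + 1296
= 243n^5 - 2430n^4 + 9720n^3 - 19440n^2 + 19440n - 7776


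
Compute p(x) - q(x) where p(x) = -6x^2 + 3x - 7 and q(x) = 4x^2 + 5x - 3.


Distribute the minus sign:
  (-6x^2 + 3x - 7)
- (4x^2 + 5x - 3)
Negate second polynomial: -4x^2 - 5x + 3
Add: -10x^2 - 2x - 4


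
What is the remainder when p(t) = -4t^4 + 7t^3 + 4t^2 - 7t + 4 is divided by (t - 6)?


By the Remainder Theorem, the remainder equals p(6):
  -4*(6)^4 = -5184
  7*(6)^3 = 1512
  4*(6)^2 = 144
  -7*(6)^1 = -42
  constant: 4
Sum: -5184 + 1512 + 144 - 42 + 4 = -3566


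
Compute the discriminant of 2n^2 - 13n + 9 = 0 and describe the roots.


D = b^2 - 4ac = (-13)^2 - 4(2)(9) = 169 - 72 = 97
Since D > 0: two distinct irrational roots


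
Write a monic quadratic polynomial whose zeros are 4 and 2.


p(x) = (x - 4)(x - 2)
Expand: x^2 - 6x + 8


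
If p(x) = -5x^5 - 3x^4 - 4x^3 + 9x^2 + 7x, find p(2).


Using direct substitution:
  -5 * (2)^5 = -160
  -3 * (2)^4 = -48
  -4 * (2)^3 = -32
  9 * (2)^2 = 36
  7 * (2)^1 = 14
  constant: 0
Sum = -160 - 48 - 32 + 36 + 14 + 0 = -190


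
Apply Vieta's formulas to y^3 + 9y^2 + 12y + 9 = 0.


Monic cubic y^3+by^2+cy+d=0: sum=-b, pairwise sum=c, product=-d.
b=9, c=12, d=9
r1+r2+r3 = -9
r1r2+r1r3+r2r3 = 12
r1r2r3 = -9


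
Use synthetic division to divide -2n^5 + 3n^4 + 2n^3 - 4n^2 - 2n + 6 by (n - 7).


Synthetic division with c = 7. Coefficients: -2, 3, 2, -4, -2, 6
Bring down -2.
  -2 * 7 = -14; -14 + 3 = -11
  -11 * 7 = -77; -77 + 2 = -75
  -75 * 7 = -525; -525 - 4 = -529
  -529 * 7 = -3703; -3703 - 2 = -3705
  -3705 * 7 = -25935; -25935 + 6 = -25929
Quotient: -2n^4 - 11n^3 - 75n^2 - 529n - 3705, Remainder: -25929


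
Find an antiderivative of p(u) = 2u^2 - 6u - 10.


Reverse power rule on each term:
  ∫ 2u^2 du = (2/3)u^3
  ∫ -6u du = -3u^2
  ∫ -10 du = -10u
F(u) = (2/3)u^3 - 3u^2 - 10u + C


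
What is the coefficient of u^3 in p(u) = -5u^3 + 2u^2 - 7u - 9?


Read off the coefficient of u^3: -5


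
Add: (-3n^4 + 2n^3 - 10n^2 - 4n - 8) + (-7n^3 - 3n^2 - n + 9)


Align terms by degree and add:
  -3n^4 + 2n^3 - 10n^2 - 4n - 8
  -7n^3 - 3n^2 - n + 9
= -3n^4 - 5n^3 - 13n^2 - 5n + 1


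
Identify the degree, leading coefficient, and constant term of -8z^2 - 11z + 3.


Highest power of z is 2, with coefficient -8. Constant term is 3.
Degree = 2, leading coefficient = -8, constant term = 3


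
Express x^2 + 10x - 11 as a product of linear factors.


Roots satisfy r1 + r2 = -b/a = -10 and r1*r2 = c/a = -11.
So r1 = -11, r2 = 1.
x^2 + 10x - 11 = (x - r1)(x - r2) = (x + 11)(x - 1)


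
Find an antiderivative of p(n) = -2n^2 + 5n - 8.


Reverse power rule on each term:
  ∫ -2n^2 dn = -(2/3)n^3
  ∫ 5n dn = (5/2)n^2
  ∫ -8 dn = -8n
F(n) = -(2/3)n^3 + (5/2)n^2 - 8n + C


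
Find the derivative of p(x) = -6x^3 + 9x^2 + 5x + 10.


Apply the power rule term by term:
  d/dx(-6x^3) = -18x^2
  d/dx(9x^2) = 18x
  d/dx(5x) = 5
  d/dx(10) = 0
p'(x) = -18x^2 + 18x + 5


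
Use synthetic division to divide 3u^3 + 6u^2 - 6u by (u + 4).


Synthetic division with c = -4. Coefficients: 3, 6, -6, 0
Bring down 3.
  3 * -4 = -12; -12 + 6 = -6
  -6 * -4 = 24; 24 - 6 = 18
  18 * -4 = -72; -72 + 0 = -72
Quotient: 3u^2 - 6u + 18, Remainder: -72


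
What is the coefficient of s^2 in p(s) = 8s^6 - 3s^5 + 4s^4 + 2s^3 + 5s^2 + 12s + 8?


Read off the coefficient of s^2: 5


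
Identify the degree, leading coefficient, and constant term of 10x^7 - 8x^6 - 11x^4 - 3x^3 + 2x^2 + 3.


Highest power of x is 7, with coefficient 10. Constant term is 3.
Degree = 7, leading coefficient = 10, constant term = 3


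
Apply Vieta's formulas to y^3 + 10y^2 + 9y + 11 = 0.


Monic cubic y^3+by^2+cy+d=0: sum=-b, pairwise sum=c, product=-d.
b=10, c=9, d=11
r1+r2+r3 = -10
r1r2+r1r3+r2r3 = 9
r1r2r3 = -11


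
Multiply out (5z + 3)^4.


Expand (5z + 3)^4 by repeated multiplication:
  (5z + 3)^2 = 25z^2 + 30z + 9
  (5z + 3)^3 = 125z^3 + 225z^2 + 135z + 27
= 625z^4 + 1500z^3 + 1350z^2 + 540z + 81
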